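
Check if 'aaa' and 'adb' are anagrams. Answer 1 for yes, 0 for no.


Sort characters of 'aaa': 'aaa'
Sort characters of 'adb': 'abd'
Sorted forms differ -> they are NOT anagrams
Result: 0

0


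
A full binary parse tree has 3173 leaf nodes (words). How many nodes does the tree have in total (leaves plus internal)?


Leaf nodes (terminals): 3173
Internal nodes = n - 1 = 3173 - 1 = 3172
Total = leaves + internal = 3173 + 3172 = 6345

6345


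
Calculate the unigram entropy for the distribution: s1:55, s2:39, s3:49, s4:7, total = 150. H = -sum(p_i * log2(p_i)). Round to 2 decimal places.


Computing entropy H = -sum(p_i * log2(p_i)):
  s1: p = 55/150 = 0.3667, -p*log2(p) = 0.5307
  s2: p = 39/150 = 0.2600, -p*log2(p) = 0.5053
  s3: p = 49/150 = 0.3267, -p*log2(p) = 0.5273
  s4: p = 7/150 = 0.0467, -p*log2(p) = 0.2063
H = sum of terms = 1.7696
Rounded to 2 decimals: 1.77

1.77


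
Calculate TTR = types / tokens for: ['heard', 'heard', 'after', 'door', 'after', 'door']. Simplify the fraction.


Tokens: 6
Unique types: ('after', 'door', 'heard') = 3
TTR = 3/6
Simplify: divide both by 3 -> 1/2
TTR = 1/2

1/2


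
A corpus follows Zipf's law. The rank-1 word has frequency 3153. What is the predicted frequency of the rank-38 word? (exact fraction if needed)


Zipf's law: freq(rank) = f1 / rank
f1 = 3153, rank = 38
freq = 3153 / 38
GCD(3153, 38) = 1
Simplified: 3153/38

3153/38


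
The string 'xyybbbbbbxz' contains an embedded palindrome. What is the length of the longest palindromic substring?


Scanning 'xyybbbbbbxz' for palindromic substrings.
Substring at positions 3-8: 'bbbbbb'.
Check: reverse('bbbbbb') = 'bbbbbb' -> palindrome confirmed.
Neighbouring characters ('y' / 'x') break symmetry, so it cannot extend further.
No longer palindromic substring exists; longest length = 6

6


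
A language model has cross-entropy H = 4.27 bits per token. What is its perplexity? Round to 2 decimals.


Perplexity formula: PP = 2^H
H = 4.27
PP = 2^4.27
Decompose: 2^4.27 = 2^4 * 2^0.27
2^4 = 16, 2^0.27 ~ 1.2058078
PP ~ 16 * 1.2058078 = 19.2929248
Rounded to 2 decimals: 19.29

19.29


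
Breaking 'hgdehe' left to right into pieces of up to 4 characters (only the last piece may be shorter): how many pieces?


'hgdehe' has 6 characters.
Chunking with max size 4:
  Chunk 1: 'hgde' (positions 0-3)
  Chunk 2: 'he' (positions 4-5)
Total chunks: ceil(6 / 4) = 2

2


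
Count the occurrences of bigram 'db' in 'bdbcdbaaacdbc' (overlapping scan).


Scanning 'bdbcdbaaacdbc' for bigram 'db':
  Position 0: 'bd' -> no
  Position 1: 'db' -> MATCH
  Position 2: 'bc' -> no
  Position 3: 'cd' -> no
  Position 4: 'db' -> MATCH
  Position 5: 'ba' -> no
  Position 6: 'aa' -> no
  Position 7: 'aa' -> no
  Position 8: 'ac' -> no
  Position 9: 'cd' -> no
  Position 10: 'db' -> MATCH
  Position 11: 'bc' -> no
Total matches: 3

3


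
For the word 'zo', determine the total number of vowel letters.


Scanning each character of 'zo':
  Position 1: 'z' -> consonant (running count: 0)
  Position 2: 'o' -> vowel (running count: 1)
Total vowels: 1

1


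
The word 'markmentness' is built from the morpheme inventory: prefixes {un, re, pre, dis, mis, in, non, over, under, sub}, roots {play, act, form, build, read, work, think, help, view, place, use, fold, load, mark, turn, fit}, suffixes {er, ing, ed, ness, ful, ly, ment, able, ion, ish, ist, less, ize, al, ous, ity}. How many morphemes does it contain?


Segmenting 'markmentness' against the inventory:
  'mark' -> root (morpheme 1)
  'ment' -> suffix (morpheme 2)
  'ness' -> suffix (morpheme 3)
Total morphemes: 3

3


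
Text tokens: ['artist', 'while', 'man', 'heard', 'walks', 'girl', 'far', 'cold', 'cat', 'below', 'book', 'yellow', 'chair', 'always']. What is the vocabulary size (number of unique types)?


Listing all tokens and tracking unique types:
  Token 1: 'artist' -> NEW (unique so far: 1)
  Token 2: 'while' -> NEW (unique so far: 2)
  Token 3: 'man' -> NEW (unique so far: 3)
  Token 4: 'heard' -> NEW (unique so far: 4)
  Token 5: 'walks' -> NEW (unique so far: 5)
  Token 6: 'girl' -> NEW (unique so far: 6)
  Token 7: 'far' -> NEW (unique so far: 7)
  Token 8: 'cold' -> NEW (unique so far: 8)
  Token 9: 'cat' -> NEW (unique so far: 9)
  Token 10: 'below' -> NEW (unique so far: 10)
  Token 11: 'book' -> NEW (unique so far: 11)
  Token 12: 'yellow' -> NEW (unique so far: 12)
  Token 13: 'chair' -> NEW (unique so far: 13)
  Token 14: 'always' -> NEW (unique so far: 14)
Unique types: ('always', 'artist', 'below', 'book', 'cat', 'chair', 'cold', 'far', 'girl', 'heard', 'man', 'walks', 'while', 'yellow')
Vocabulary size: 14

14


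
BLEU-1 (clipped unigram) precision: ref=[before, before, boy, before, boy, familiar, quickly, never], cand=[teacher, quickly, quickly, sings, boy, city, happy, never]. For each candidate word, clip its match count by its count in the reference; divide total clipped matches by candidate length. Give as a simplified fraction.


Reference word counts: {'before': 3, 'boy': 2, 'familiar': 1, 'never': 1, 'quickly': 1}
Checking each candidate word (with clipping):
  'teacher' -> not in reference -> no match (matches: 0)
  'quickly' -> in reference (ref count 1, used 1/1) -> match (matches: 1)
  'quickly' -> ref count 1 already used up (1/1) -> clipped, no match (matches: 1)
  'sings' -> not in reference -> no match (matches: 1)
  'boy' -> in reference (ref count 2, used 1/2) -> match (matches: 2)
  'city' -> not in reference -> no match (matches: 2)
  'happy' -> not in reference -> no match (matches: 2)
  'never' -> in reference (ref count 1, used 1/1) -> match (matches: 3)
Clipped matches: 3, Candidate length: 8
Precision = 3/8

3/8


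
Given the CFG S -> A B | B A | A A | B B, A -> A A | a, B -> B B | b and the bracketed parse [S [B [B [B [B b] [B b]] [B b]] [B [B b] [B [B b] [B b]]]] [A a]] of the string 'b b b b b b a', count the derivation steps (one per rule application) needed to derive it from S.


Every bracketed nonterminal node [X ...] in the tree is produced by exactly one rule application.
Reading the tree off as a leftmost derivation:
  Step 1: S  =>  B A   (applied S -> B A)
  Step 2: B A  =>  B B A   (applied B -> B B)
  Step 3: B B A  =>  B B B A   (applied B -> B B)
  Step 4: B B B A  =>  B B B B A   (applied B -> B B)
  Step 5: B B B B A  =>  b B B B A   (applied B -> b)
  Step 6: b B B B A  =>  b b B B A   (applied B -> b)
  Step 7: b b B B A  =>  b b b B A   (applied B -> b)
  Step 8: b b b B A  =>  b b b B B A   (applied B -> B B)
  Step 9: b b b B B A  =>  b b b b B A   (applied B -> b)
  Step 10: b b b b B A  =>  b b b b B B A   (applied B -> B B)
  Step 11: b b b b B B A  =>  b b b b b B A   (applied B -> b)
  Step 12: b b b b b B A  =>  b b b b b b A   (applied B -> b)
  Step 13: b b b b b b A  =>  b b b b b b a   (applied A -> a)
Final yield: b b b b b b a
Total rewrite steps: 13

13


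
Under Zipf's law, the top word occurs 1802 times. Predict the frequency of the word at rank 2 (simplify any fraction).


Zipf's law: freq(rank) = f1 / rank
f1 = 1802, rank = 2
freq = 1802 / 2
= 901

901


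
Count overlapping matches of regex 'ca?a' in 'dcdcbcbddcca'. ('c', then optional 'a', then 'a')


Pattern: ca?a means 'c', then optional 'a', then 'a'.
Scanning 'dcdcbcbddcca' position-by-position:
  Pos 0: window 'dcd' -> no
  Pos 1: window 'cdc' -> no
  Pos 2: window 'dcb' -> no
  Pos 3: window 'cbc' -> no
  Pos 4: window 'bcb' -> no
  Pos 5: window 'cbd' -> no
  Pos 6: window 'bdd' -> no
  Pos 7: window 'ddc' -> no
  Pos 8: window 'dcc' -> no
  Pos 9: window 'cca' -> no
  Pos 10: window 'ca' -> MATCH
  Pos 11: window 'a' -> no
Total matches: 1

1


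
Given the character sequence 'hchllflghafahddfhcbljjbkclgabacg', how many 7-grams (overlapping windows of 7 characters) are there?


String 'hchllflghafahddfhcbljjbkclgabacg' has length L = 32.
Number of overlapping n-grams = L - n + 1
Substituting: 32 - 7 + 1 = 26

26


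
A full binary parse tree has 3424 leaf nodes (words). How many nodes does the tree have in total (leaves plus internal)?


Leaf nodes (terminals): 3424
Internal nodes = n - 1 = 3424 - 1 = 3423
Total = leaves + internal = 3424 + 3423 = 6847

6847


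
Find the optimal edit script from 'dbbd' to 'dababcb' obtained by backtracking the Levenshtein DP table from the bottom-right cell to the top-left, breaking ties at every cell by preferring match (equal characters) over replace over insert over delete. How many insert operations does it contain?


Edit distance = 4. Backtracking from cell (4, 7) with preference match > replace > insert > delete,
then listing the resulting alignment 'dbbd' -> 'dababcb' left to right:
  Step 1: keep 'd'
  Step 2: insert 'a' [insertion #1]
  Step 3: keep 'b'
  Step 4: insert 'a' [insertion #2]
  Step 5: keep 'b'
  Step 6: insert 'c' [insertion #3]
  Step 7: replace d->b
Total insertions: 3

3


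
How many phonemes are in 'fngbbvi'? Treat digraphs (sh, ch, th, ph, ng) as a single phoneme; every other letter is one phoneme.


Parsing 'fngbbvi' greedily, digraphs first:
  'f' -> consonant phoneme (phonemes so far: 1)
  'ng' -> digraph (1 consonant phoneme) (phonemes so far: 2)
  'b' -> consonant phoneme (phonemes so far: 3)
  'b' -> consonant phoneme (phonemes so far: 4)
  'v' -> consonant phoneme (phonemes so far: 5)
  'i' -> vowel phoneme (phonemes so far: 6)
Total phonemes: 6

6


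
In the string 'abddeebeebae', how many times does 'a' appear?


Scanning 'abddeebeebae' for 'a':
  Position 0: 'a' -> MATCH (count: 1)
  Position 10: 'a' -> MATCH (count: 2)
Total occurrences of 'a': 2

2


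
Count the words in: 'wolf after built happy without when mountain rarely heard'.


Counting words by splitting on spaces:
  Word 1: 'wolf'
  Word 2: 'after'
  Word 3: 'built'
  Word 4: 'happy'
  Word 5: 'without'
  Word 6: 'when'
  Word 7: 'mountain'
  Word 8: 'rarely'
  Word 9: 'heard'
Total words: 9

9


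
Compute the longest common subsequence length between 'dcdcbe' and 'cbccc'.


DP table for LCS of 'dcdcbe' and 'cbccc':
       c  b  c  c  c
    0  0  0  0  0  0
  d 0  0  0  0  0  0
  c 0  1  1  1  1  1
  d 0  1  1  1  1  1
  c 0  1  1  2  2  2
  b 0  1  2  2  2  2
  e 0  1  2  2  2  2
LCS: 'cc'
LCS length = 2

2


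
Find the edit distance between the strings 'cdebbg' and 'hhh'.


Building DP table for s1='cdebbg' (len 6) and s2='hhh' (len 3):
       h  h  h
    0  1  2  3
  c 1  1  2  3
  d 2  2  2  3
  e 3  3  3  3
  b 4  4  4  4
  b 5  5  5  5
  g 6  6  6  6
Edit distance = dp[6][3] = 6

6


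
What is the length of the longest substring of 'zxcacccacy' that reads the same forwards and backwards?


Scanning 'zxcacccacy' for palindromic substrings.
Substring at positions 2-8: 'cacccac'.
Check: reverse('cacccac') = 'cacccac' -> palindrome confirmed.
Neighbouring characters ('x' / 'y') break symmetry, so it cannot extend further.
No longer palindromic substring exists; longest length = 7

7


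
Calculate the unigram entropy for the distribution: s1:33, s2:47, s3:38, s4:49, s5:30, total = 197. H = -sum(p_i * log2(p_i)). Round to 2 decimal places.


Computing entropy H = -sum(p_i * log2(p_i)):
  s1: p = 33/197 = 0.1675, -p*log2(p) = 0.4318
  s2: p = 47/197 = 0.2386, -p*log2(p) = 0.4933
  s3: p = 38/197 = 0.1929, -p*log2(p) = 0.4580
  s4: p = 49/197 = 0.2487, -p*log2(p) = 0.4993
  s5: p = 30/197 = 0.1523, -p*log2(p) = 0.4135
H = sum of terms = 2.2959
Rounded to 2 decimals: 2.30

2.30


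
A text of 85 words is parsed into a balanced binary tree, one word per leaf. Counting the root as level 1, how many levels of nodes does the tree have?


In a balanced binary tree with n leaves the deepest leaf is ceil(log2(n)) edges below the root,
so counting node levels inclusive of root and leaves gives ceil(log2(n)) + 1 levels.
log2(85) = 6.4094
ceil(6.4094) = 7
levels = 7 + 1 = 8

8


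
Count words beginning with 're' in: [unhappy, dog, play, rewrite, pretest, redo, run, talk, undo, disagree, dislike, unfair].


Checking each word for prefix 're':
  'unhappy' -> no (count: 0)
  'dog' -> no (count: 0)
  'play' -> no (count: 0)
  'rewrite' -> YES, starts with 're' (count: 1)
  'pretest' -> no (count: 1)
  'redo' -> YES, starts with 're' (count: 2)
  'run' -> no (count: 2)
  'talk' -> no (count: 2)
  'undo' -> no (count: 2)
  'disagree' -> no (count: 2)
  'dislike' -> no (count: 2)
  'unfair' -> no (count: 2)
Total with prefix 're': 2

2


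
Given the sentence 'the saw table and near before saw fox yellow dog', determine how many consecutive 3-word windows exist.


Word trigrams from [10] words:
  Trigram 1: (the saw table)
  Trigram 2: (saw table and)
  Trigram 3: (table and near)
  Trigram 4: (and near before)
  Trigram 5: (near before saw)
  Trigram 6: (before saw fox)
  Trigram 7: (saw fox yellow)
  Trigram 8: (fox yellow dog)
Total word trigrams: 10 - 2 = 8

8


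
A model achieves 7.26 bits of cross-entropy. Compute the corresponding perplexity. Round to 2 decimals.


Perplexity formula: PP = 2^H
H = 7.26
PP = 2^7.26
Decompose: 2^7.26 = 2^7 * 2^0.26
2^7 = 128, 2^0.26 ~ 1.1974787
PP ~ 128 * 1.1974787 = 153.2772736
Rounded to 2 decimals: 153.28

153.28


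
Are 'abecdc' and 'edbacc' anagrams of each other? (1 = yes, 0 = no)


Sort characters of 'abecdc': 'abccde'
Sort characters of 'edbacc': 'abccde'
Sorted forms match -> they ARE anagrams
Result: 1

1


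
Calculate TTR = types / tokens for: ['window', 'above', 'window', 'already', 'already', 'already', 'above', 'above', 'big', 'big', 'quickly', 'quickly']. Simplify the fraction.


Tokens: 12
Unique types: ('above', 'already', 'big', 'quickly', 'window') = 5
TTR = 5/12
Already in lowest terms.

5/12


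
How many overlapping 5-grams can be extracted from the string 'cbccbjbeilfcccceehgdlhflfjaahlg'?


String 'cbccbjbeilfcccceehgdlhflfjaahlg' has length L = 31.
Number of overlapping n-grams = L - n + 1
Substituting: 31 - 5 + 1 = 27

27


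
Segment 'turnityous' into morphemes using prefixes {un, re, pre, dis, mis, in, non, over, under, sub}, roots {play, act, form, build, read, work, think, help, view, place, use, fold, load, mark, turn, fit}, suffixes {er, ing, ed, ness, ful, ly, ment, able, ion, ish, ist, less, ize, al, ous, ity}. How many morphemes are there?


Segmenting 'turnityous' against the inventory:
  'turn' -> root (morpheme 1)
  'ity' -> suffix (morpheme 2)
  'ous' -> suffix (morpheme 3)
Total morphemes: 3

3


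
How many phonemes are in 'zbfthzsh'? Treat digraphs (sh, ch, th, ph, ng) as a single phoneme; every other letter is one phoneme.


Parsing 'zbfthzsh' greedily, digraphs first:
  'z' -> consonant phoneme (phonemes so far: 1)
  'b' -> consonant phoneme (phonemes so far: 2)
  'f' -> consonant phoneme (phonemes so far: 3)
  'th' -> digraph (1 consonant phoneme) (phonemes so far: 4)
  'z' -> consonant phoneme (phonemes so far: 5)
  'sh' -> digraph (1 consonant phoneme) (phonemes so far: 6)
Total phonemes: 6

6


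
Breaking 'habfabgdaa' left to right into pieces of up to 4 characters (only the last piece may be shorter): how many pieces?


'habfabgdaa' has 10 characters.
Chunking with max size 4:
  Chunk 1: 'habf' (positions 0-3)
  Chunk 2: 'abgd' (positions 4-7)
  Chunk 3: 'aa' (positions 8-9)
Total chunks: ceil(10 / 4) = 3

3


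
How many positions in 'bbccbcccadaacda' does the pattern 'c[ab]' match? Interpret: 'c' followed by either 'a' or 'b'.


Pattern: c[ab] means 'c' followed by either 'a' or 'b'.
Scanning 'bbccbcccadaacda' position-by-position:
  Pos 0: window 'bb' -> no
  Pos 1: window 'bc' -> no
  Pos 2: window 'cc' -> no
  Pos 3: window 'cb' -> MATCH
  Pos 4: window 'bc' -> no
  Pos 5: window 'cc' -> no
  Pos 6: window 'cc' -> no
  Pos 7: window 'ca' -> MATCH
  Pos 8: window 'ad' -> no
  Pos 9: window 'da' -> no
  Pos 10: window 'aa' -> no
  Pos 11: window 'ac' -> no
  Pos 12: window 'cd' -> no
  Pos 13: window 'da' -> no
  Pos 14: window 'a' -> no
Total matches: 2

2


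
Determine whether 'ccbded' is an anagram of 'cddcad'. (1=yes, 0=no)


Sort characters of 'ccbded': 'bccdde'
Sort characters of 'cddcad': 'accddd'
Sorted forms differ -> they are NOT anagrams
Result: 0

0


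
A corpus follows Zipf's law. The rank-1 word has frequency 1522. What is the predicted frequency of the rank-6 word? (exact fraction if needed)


Zipf's law: freq(rank) = f1 / rank
f1 = 1522, rank = 6
freq = 1522 / 6
GCD(1522, 6) = 2
Simplified: 761/3

761/3


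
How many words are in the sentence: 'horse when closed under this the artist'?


Counting words by splitting on spaces:
  Word 1: 'horse'
  Word 2: 'when'
  Word 3: 'closed'
  Word 4: 'under'
  Word 5: 'this'
  Word 6: 'the'
  Word 7: 'artist'
Total words: 7

7


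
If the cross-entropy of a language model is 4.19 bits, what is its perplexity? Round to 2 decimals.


Perplexity formula: PP = 2^H
H = 4.19
PP = 2^4.19
Decompose: 2^4.19 = 2^4 * 2^0.19
2^4 = 16, 2^0.19 ~ 1.1407637
PP ~ 16 * 1.1407637 = 18.2522192
Rounded to 2 decimals: 18.25

18.25


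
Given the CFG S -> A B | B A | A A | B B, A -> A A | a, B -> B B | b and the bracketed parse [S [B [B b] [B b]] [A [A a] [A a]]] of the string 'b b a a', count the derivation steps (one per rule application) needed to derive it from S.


Every bracketed nonterminal node [X ...] in the tree is produced by exactly one rule application.
Reading the tree off as a leftmost derivation:
  Step 1: S  =>  B A   (applied S -> B A)
  Step 2: B A  =>  B B A   (applied B -> B B)
  Step 3: B B A  =>  b B A   (applied B -> b)
  Step 4: b B A  =>  b b A   (applied B -> b)
  Step 5: b b A  =>  b b A A   (applied A -> A A)
  Step 6: b b A A  =>  b b a A   (applied A -> a)
  Step 7: b b a A  =>  b b a a   (applied A -> a)
Final yield: b b a a
Total rewrite steps: 7

7


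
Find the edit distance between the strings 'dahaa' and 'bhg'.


Building DP table for s1='dahaa' (len 5) and s2='bhg' (len 3):
       b  h  g
    0  1  2  3
  d 1  1  2  3
  a 2  2  2  3
  h 3  3  2  3
  a 4  4  3  3
  a 5  5  4  4
Edit distance = dp[5][3] = 4

4


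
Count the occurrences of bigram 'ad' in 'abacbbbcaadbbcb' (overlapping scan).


Scanning 'abacbbbcaadbbcb' for bigram 'ad':
  Position 0: 'ab' -> no
  Position 1: 'ba' -> no
  Position 2: 'ac' -> no
  Position 3: 'cb' -> no
  Position 4: 'bb' -> no
  Position 5: 'bb' -> no
  Position 6: 'bc' -> no
  Position 7: 'ca' -> no
  Position 8: 'aa' -> no
  Position 9: 'ad' -> MATCH
  Position 10: 'db' -> no
  Position 11: 'bb' -> no
  Position 12: 'bc' -> no
  Position 13: 'cb' -> no
Total matches: 1

1


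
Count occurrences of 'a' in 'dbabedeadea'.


Scanning 'dbabedeadea' for 'a':
  Position 2: 'a' -> MATCH (count: 1)
  Position 7: 'a' -> MATCH (count: 2)
  Position 10: 'a' -> MATCH (count: 3)
Total occurrences of 'a': 3

3


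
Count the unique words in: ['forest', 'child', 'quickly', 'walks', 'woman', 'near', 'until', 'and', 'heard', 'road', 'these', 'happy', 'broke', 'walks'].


Listing all tokens and tracking unique types:
  Token 1: 'forest' -> NEW (unique so far: 1)
  Token 2: 'child' -> NEW (unique so far: 2)
  Token 3: 'quickly' -> NEW (unique so far: 3)
  Token 4: 'walks' -> NEW (unique so far: 4)
  Token 5: 'woman' -> NEW (unique so far: 5)
  Token 6: 'near' -> NEW (unique so far: 6)
  Token 7: 'until' -> NEW (unique so far: 7)
  Token 8: 'and' -> NEW (unique so far: 8)
  Token 9: 'heard' -> NEW (unique so far: 9)
  Token 10: 'road' -> NEW (unique so far: 10)
  Token 11: 'these' -> NEW (unique so far: 11)
  Token 12: 'happy' -> NEW (unique so far: 12)
  Token 13: 'broke' -> NEW (unique so far: 13)
  Token 14: 'walks' -> duplicate (unique so far: 13)
Unique types: ('and', 'broke', 'child', 'forest', 'happy', 'heard', 'near', 'quickly', 'road', 'these', 'until', 'walks', 'woman')
Vocabulary size: 13

13


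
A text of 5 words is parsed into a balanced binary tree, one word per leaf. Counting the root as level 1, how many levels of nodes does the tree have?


In a balanced binary tree with n leaves the deepest leaf is ceil(log2(n)) edges below the root,
so counting node levels inclusive of root and leaves gives ceil(log2(n)) + 1 levels.
log2(5) = 2.3219
ceil(2.3219) = 3
levels = 3 + 1 = 4

4


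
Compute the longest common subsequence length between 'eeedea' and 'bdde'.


DP table for LCS of 'eeedea' and 'bdde':
       b  d  d  e
    0  0  0  0  0
  e 0  0  0  0  1
  e 0  0  0  0  1
  e 0  0  0  0  1
  d 0  0  1  1  1
  e 0  0  1  1  2
  a 0  0  1  1  2
LCS: 'de'
LCS length = 2

2


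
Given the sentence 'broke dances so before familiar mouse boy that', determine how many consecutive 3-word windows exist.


Word trigrams from [8] words:
  Trigram 1: (broke dances so)
  Trigram 2: (dances so before)
  Trigram 3: (so before familiar)
  Trigram 4: (before familiar mouse)
  Trigram 5: (familiar mouse boy)
  Trigram 6: (mouse boy that)
Total word trigrams: 8 - 2 = 6

6


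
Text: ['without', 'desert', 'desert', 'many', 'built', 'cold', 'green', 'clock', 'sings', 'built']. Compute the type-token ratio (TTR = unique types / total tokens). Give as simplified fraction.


Tokens: 10
Unique types: ('built', 'clock', 'cold', 'desert', 'green', 'many', 'sings', 'without') = 8
TTR = 8/10
Simplify: divide both by 2 -> 4/5
TTR = 4/5

4/5


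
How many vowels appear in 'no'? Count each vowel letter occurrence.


Scanning each character of 'no':
  Position 1: 'n' -> consonant (running count: 0)
  Position 2: 'o' -> vowel (running count: 1)
Total vowels: 1

1


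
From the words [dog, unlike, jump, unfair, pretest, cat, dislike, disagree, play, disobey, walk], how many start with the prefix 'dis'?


Checking each word for prefix 'dis':
  'dog' -> no (count: 0)
  'unlike' -> no (count: 0)
  'jump' -> no (count: 0)
  'unfair' -> no (count: 0)
  'pretest' -> no (count: 0)
  'cat' -> no (count: 0)
  'dislike' -> YES, starts with 'dis' (count: 1)
  'disagree' -> YES, starts with 'dis' (count: 2)
  'play' -> no (count: 2)
  'disobey' -> YES, starts with 'dis' (count: 3)
  'walk' -> no (count: 3)
Total with prefix 'dis': 3

3


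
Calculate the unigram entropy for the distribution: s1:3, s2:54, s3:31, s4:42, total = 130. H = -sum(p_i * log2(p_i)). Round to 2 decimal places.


Computing entropy H = -sum(p_i * log2(p_i)):
  s1: p = 3/130 = 0.0231, -p*log2(p) = 0.1255
  s2: p = 54/130 = 0.4154, -p*log2(p) = 0.5265
  s3: p = 31/130 = 0.2385, -p*log2(p) = 0.4932
  s4: p = 42/130 = 0.3231, -p*log2(p) = 0.5266
H = sum of terms = 1.6718
Rounded to 2 decimals: 1.67

1.67


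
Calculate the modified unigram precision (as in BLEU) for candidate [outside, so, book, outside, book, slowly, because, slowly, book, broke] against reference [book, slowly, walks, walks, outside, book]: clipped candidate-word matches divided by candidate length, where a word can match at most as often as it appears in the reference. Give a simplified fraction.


Reference word counts: {'book': 2, 'outside': 1, 'slowly': 1, 'walks': 2}
Checking each candidate word (with clipping):
  'outside' -> in reference (ref count 1, used 1/1) -> match (matches: 1)
  'so' -> not in reference -> no match (matches: 1)
  'book' -> in reference (ref count 2, used 1/2) -> match (matches: 2)
  'outside' -> ref count 1 already used up (1/1) -> clipped, no match (matches: 2)
  'book' -> in reference (ref count 2, used 2/2) -> match (matches: 3)
  'slowly' -> in reference (ref count 1, used 1/1) -> match (matches: 4)
  'because' -> not in reference -> no match (matches: 4)
  'slowly' -> ref count 1 already used up (1/1) -> clipped, no match (matches: 4)
  'book' -> ref count 2 already used up (2/2) -> clipped, no match (matches: 4)
  'broke' -> not in reference -> no match (matches: 4)
Clipped matches: 4, Candidate length: 10
Precision = 4/10 = 2/5

2/5


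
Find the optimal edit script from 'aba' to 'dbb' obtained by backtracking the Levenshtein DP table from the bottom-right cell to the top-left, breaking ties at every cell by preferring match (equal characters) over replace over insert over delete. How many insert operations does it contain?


Edit distance = 2. Backtracking from cell (3, 3) with preference match > replace > insert > delete,
then listing the resulting alignment 'aba' -> 'dbb' left to right:
  Step 1: replace a->d
  Step 2: keep 'b'
  Step 3: replace a->b
Total insertions: 0

0


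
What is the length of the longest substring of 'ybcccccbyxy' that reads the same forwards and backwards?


Scanning 'ybcccccbyxy' for palindromic substrings.
Substring at positions 0-8: 'ybcccccby'.
Check: reverse('ybcccccby') = 'ybcccccby' -> palindrome confirmed.
Neighbouring characters ('-' / 'x') break symmetry, so it cannot extend further.
No longer palindromic substring exists; longest length = 9

9


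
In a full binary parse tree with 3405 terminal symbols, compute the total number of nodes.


Leaf nodes (terminals): 3405
Internal nodes = n - 1 = 3405 - 1 = 3404
Total = leaves + internal = 3405 + 3404 = 6809

6809


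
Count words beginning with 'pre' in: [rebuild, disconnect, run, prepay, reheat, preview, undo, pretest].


Checking each word for prefix 'pre':
  'rebuild' -> no (count: 0)
  'disconnect' -> no (count: 0)
  'run' -> no (count: 0)
  'prepay' -> YES, starts with 'pre' (count: 1)
  'reheat' -> no (count: 1)
  'preview' -> YES, starts with 'pre' (count: 2)
  'undo' -> no (count: 2)
  'pretest' -> YES, starts with 'pre' (count: 3)
Total with prefix 'pre': 3

3


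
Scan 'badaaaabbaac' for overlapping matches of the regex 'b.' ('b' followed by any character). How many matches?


Pattern: b. means 'b' followed by any character.
Scanning 'badaaaabbaac' position-by-position:
  Pos 0: window 'ba' -> MATCH
  Pos 1: window 'ad' -> no
  Pos 2: window 'da' -> no
  Pos 3: window 'aa' -> no
  Pos 4: window 'aa' -> no
  Pos 5: window 'aa' -> no
  Pos 6: window 'ab' -> no
  Pos 7: window 'bb' -> MATCH
  Pos 8: window 'ba' -> MATCH
  Pos 9: window 'aa' -> no
  Pos 10: window 'ac' -> no
  Pos 11: window 'c' -> no
Total matches: 3

3


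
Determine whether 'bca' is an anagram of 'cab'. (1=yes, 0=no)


Sort characters of 'bca': 'abc'
Sort characters of 'cab': 'abc'
Sorted forms match -> they ARE anagrams
Result: 1

1


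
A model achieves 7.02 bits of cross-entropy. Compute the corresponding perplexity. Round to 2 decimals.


Perplexity formula: PP = 2^H
H = 7.02
PP = 2^7.02
Decompose: 2^7.02 = 2^7 * 2^0.02
2^7 = 128, 2^0.02 ~ 1.0139595
PP ~ 128 * 1.0139595 = 129.7868160
Rounded to 2 decimals: 129.79

129.79


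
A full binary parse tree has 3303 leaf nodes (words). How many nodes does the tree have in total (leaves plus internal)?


Leaf nodes (terminals): 3303
Internal nodes = n - 1 = 3303 - 1 = 3302
Total = leaves + internal = 3303 + 3302 = 6605

6605


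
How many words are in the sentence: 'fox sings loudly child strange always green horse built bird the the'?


Counting words by splitting on spaces:
  Word 1: 'fox'
  Word 2: 'sings'
  Word 3: 'loudly'
  Word 4: 'child'
  Word 5: 'strange'
  Word 6: 'always'
  Word 7: 'green'
  Word 8: 'horse'
  Word 9: 'built'
  Word 10: 'bird'
  Word 11: 'the'
  Word 12: 'the'
Total words: 12

12


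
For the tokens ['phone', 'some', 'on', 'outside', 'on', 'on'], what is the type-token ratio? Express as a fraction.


Tokens: 6
Unique types: ('on', 'outside', 'phone', 'some') = 4
TTR = 4/6
Simplify: divide both by 2 -> 2/3
TTR = 2/3

2/3


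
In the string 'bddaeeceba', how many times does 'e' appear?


Scanning 'bddaeeceba' for 'e':
  Position 4: 'e' -> MATCH (count: 1)
  Position 5: 'e' -> MATCH (count: 2)
  Position 7: 'e' -> MATCH (count: 3)
Total occurrences of 'e': 3

3


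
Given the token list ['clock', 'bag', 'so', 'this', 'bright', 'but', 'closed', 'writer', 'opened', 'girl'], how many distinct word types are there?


Listing all tokens and tracking unique types:
  Token 1: 'clock' -> NEW (unique so far: 1)
  Token 2: 'bag' -> NEW (unique so far: 2)
  Token 3: 'so' -> NEW (unique so far: 3)
  Token 4: 'this' -> NEW (unique so far: 4)
  Token 5: 'bright' -> NEW (unique so far: 5)
  Token 6: 'but' -> NEW (unique so far: 6)
  Token 7: 'closed' -> NEW (unique so far: 7)
  Token 8: 'writer' -> NEW (unique so far: 8)
  Token 9: 'opened' -> NEW (unique so far: 9)
  Token 10: 'girl' -> NEW (unique so far: 10)
Unique types: ('bag', 'bright', 'but', 'clock', 'closed', 'girl', 'opened', 'so', 'this', 'writer')
Vocabulary size: 10

10


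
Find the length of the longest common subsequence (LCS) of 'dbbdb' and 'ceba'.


DP table for LCS of 'dbbdb' and 'ceba':
       c  e  b  a
    0  0  0  0  0
  d 0  0  0  0  0
  b 0  0  0  1  1
  b 0  0  0  1  1
  d 0  0  0  1  1
  b 0  0  0  1  1
LCS: 'b'
LCS length = 1

1


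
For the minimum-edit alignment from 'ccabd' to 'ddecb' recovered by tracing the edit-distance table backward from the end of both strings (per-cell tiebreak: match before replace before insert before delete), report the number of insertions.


Edit distance = 5. Backtracking from cell (5, 5) with preference match > replace > insert > delete,
then listing the resulting alignment 'ccabd' -> 'ddecb' left to right:
  Step 1: replace c->d
  Step 2: replace c->d
  Step 3: replace a->e
  Step 4: replace b->c
  Step 5: replace d->b
Total insertions: 0

0


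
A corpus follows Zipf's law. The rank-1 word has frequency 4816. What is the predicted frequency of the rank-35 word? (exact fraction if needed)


Zipf's law: freq(rank) = f1 / rank
f1 = 4816, rank = 35
freq = 4816 / 35
GCD(4816, 35) = 7
Simplified: 688/5

688/5


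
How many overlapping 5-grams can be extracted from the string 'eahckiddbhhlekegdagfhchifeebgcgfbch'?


String 'eahckiddbhhlekegdagfhchifeebgcgfbch' has length L = 35.
Number of overlapping n-grams = L - n + 1
Substituting: 35 - 5 + 1 = 31

31


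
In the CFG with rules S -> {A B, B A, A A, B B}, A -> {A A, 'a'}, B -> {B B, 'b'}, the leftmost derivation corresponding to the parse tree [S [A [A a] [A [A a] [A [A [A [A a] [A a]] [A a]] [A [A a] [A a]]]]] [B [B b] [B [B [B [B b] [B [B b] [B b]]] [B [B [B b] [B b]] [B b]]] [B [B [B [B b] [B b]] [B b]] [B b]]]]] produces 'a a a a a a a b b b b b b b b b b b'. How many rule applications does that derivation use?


Every bracketed nonterminal node [X ...] in the tree is produced by exactly one rule application.
Reading the tree off as a leftmost derivation:
  Step 1: S  =>  A B   (applied S -> A B)
  Step 2: A B  =>  A A B   (applied A -> A A)
  Step 3: A A B  =>  a A B   (applied A -> a)
  Step 4: a A B  =>  a A A B   (applied A -> A A)
  Step 5: a A A B  =>  a a A B   (applied A -> a)
  Step 6: a a A B  =>  a a A A B   (applied A -> A A)
  Step 7: a a A A B  =>  a a A A A B   (applied A -> A A)
  Step 8: a a A A A B  =>  a a A A A A B   (applied A -> A A)
  Step 9: a a A A A A B  =>  a a a A A A B   (applied A -> a)
  Step 10: a a a A A A B  =>  a a a a A A B   (applied A -> a)
  Step 11: a a a a A A B  =>  a a a a a A B   (applied A -> a)
  Step 12: a a a a a A B  =>  a a a a a A A B   (applied A -> A A)
  Step 13: a a a a a A A B  =>  a a a a a a A B   (applied A -> a)
  Step 14: a a a a a a A B  =>  a a a a a a a B   (applied A -> a)
  Step 15: a a a a a a a B  =>  a a a a a a a B B   (applied B -> B B)
  Step 16: a a a a a a a B B  =>  a a a a a a a b B   (applied B -> b)
  Step 17: a a a a a a a b B  =>  a a a a a a a b B B   (applied B -> B B)
  Step 18: a a a a a a a b B B  =>  a a a a a a a b B B B   (applied B -> B B)
  Step 19: a a a a a a a b B B B  =>  a a a a a a a b B B B B   (applied B -> B B)
  Step 20: a a a a a a a b B B B B  =>  a a a a a a a b b B B B   (applied B -> b)
  Step 21: a a a a a a a b b B B B  =>  a a a a a a a b b B B B B   (applied B -> B B)
  Step 22: a a a a a a a b b B B B B  =>  a a a a a a a b b b B B B   (applied B -> b)
  Step 23: a a a a a a a b b b B B B  =>  a a a a a a a b b b b B B   (applied B -> b)
  Step 24: a a a a a a a b b b b B B  =>  a a a a a a a b b b b B B B   (applied B -> B B)
  Step 25: a a a a a a a b b b b B B B  =>  a a a a a a a b b b b B B B B   (applied B -> B B)
  Step 26: a a a a a a a b b b b B B B B  =>  a a a a a a a b b b b b B B B   (applied B -> b)
  Step 27: a a a a a a a b b b b b B B B  =>  a a a a a a a b b b b b b B B   (applied B -> b)
  Step 28: a a a a a a a b b b b b b B B  =>  a a a a a a a b b b b b b b B   (applied B -> b)
  Step 29: a a a a a a a b b b b b b b B  =>  a a a a a a a b b b b b b b B B   (applied B -> B B)
  Step 30: a a a a a a a b b b b b b b B B  =>  a a a a a a a b b b b b b b B B B   (applied B -> B B)
  Step 31: a a a a a a a b b b b b b b B B B  =>  a a a a a a a b b b b b b b B B B B   (applied B -> B B)
  Step 32: a a a a a a a b b b b b b b B B B B  =>  a a a a a a a b b b b b b b b B B B   (applied B -> b)
  Step 33: a a a a a a a b b b b b b b b B B B  =>  a a a a a a a b b b b b b b b b B B   (applied B -> b)
  Step 34: a a a a a a a b b b b b b b b b B B  =>  a a a a a a a b b b b b b b b b b B   (applied B -> b)
  Step 35: a a a a a a a b b b b b b b b b b B  =>  a a a a a a a b b b b b b b b b b b   (applied B -> b)
Final yield: a a a a a a a b b b b b b b b b b b
Total rewrite steps: 35

35


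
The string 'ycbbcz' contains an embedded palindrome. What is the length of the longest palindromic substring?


Scanning 'ycbbcz' for palindromic substrings.
Substring at positions 1-4: 'cbbc'.
Check: reverse('cbbc') = 'cbbc' -> palindrome confirmed.
Neighbouring characters ('y' / 'z') break symmetry, so it cannot extend further.
No longer palindromic substring exists; longest length = 4

4


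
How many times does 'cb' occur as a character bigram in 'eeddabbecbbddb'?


Scanning 'eeddabbecbbddb' for bigram 'cb':
  Position 0: 'ee' -> no
  Position 1: 'ed' -> no
  Position 2: 'dd' -> no
  Position 3: 'da' -> no
  Position 4: 'ab' -> no
  Position 5: 'bb' -> no
  Position 6: 'be' -> no
  Position 7: 'ec' -> no
  Position 8: 'cb' -> MATCH
  Position 9: 'bb' -> no
  Position 10: 'bd' -> no
  Position 11: 'dd' -> no
  Position 12: 'db' -> no
Total matches: 1

1


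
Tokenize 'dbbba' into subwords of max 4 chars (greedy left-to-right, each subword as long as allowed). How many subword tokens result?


'dbbba' has 5 characters.
Chunking with max size 4:
  Chunk 1: 'dbbb' (positions 0-3)
  Chunk 2: 'a' (positions 4-4)
Total chunks: ceil(5 / 4) = 2

2


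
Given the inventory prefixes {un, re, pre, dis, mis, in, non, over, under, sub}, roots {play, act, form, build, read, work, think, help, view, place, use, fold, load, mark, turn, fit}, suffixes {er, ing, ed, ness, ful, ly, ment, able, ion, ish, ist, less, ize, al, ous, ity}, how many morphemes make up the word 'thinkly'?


Segmenting 'thinkly' against the inventory:
  'think' -> root (morpheme 1)
  'ly' -> suffix (morpheme 2)
Total morphemes: 2

2


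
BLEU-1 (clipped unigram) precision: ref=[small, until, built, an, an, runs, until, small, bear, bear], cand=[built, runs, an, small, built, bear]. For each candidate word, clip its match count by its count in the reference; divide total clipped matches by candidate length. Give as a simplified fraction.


Reference word counts: {'an': 2, 'bear': 2, 'built': 1, 'runs': 1, 'small': 2, 'until': 2}
Checking each candidate word (with clipping):
  'built' -> in reference (ref count 1, used 1/1) -> match (matches: 1)
  'runs' -> in reference (ref count 1, used 1/1) -> match (matches: 2)
  'an' -> in reference (ref count 2, used 1/2) -> match (matches: 3)
  'small' -> in reference (ref count 2, used 1/2) -> match (matches: 4)
  'built' -> ref count 1 already used up (1/1) -> clipped, no match (matches: 4)
  'bear' -> in reference (ref count 2, used 1/2) -> match (matches: 5)
Clipped matches: 5, Candidate length: 6
Precision = 5/6

5/6


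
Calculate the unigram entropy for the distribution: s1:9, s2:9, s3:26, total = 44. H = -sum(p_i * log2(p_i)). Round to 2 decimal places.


Computing entropy H = -sum(p_i * log2(p_i)):
  s1: p = 9/44 = 0.2045, -p*log2(p) = 0.4683
  s2: p = 9/44 = 0.2045, -p*log2(p) = 0.4683
  s3: p = 26/44 = 0.5909, -p*log2(p) = 0.4485
H = sum of terms = 1.3851
Rounded to 2 decimals: 1.39

1.39


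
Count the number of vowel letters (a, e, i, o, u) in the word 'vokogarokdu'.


Scanning each character of 'vokogarokdu':
  Position 1: 'v' -> consonant (running count: 0)
  Position 2: 'o' -> vowel (running count: 1)
  Position 3: 'k' -> consonant (running count: 1)
  Position 4: 'o' -> vowel (running count: 2)
  Position 5: 'g' -> consonant (running count: 2)
  Position 6: 'a' -> vowel (running count: 3)
  Position 7: 'r' -> consonant (running count: 3)
  Position 8: 'o' -> vowel (running count: 4)
  Position 9: 'k' -> consonant (running count: 4)
  Position 10: 'd' -> consonant (running count: 4)
  Position 11: 'u' -> vowel (running count: 5)
Total vowels: 5

5


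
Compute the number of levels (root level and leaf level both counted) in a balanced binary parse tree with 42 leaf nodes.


In a balanced binary tree with n leaves the deepest leaf is ceil(log2(n)) edges below the root,
so counting node levels inclusive of root and leaves gives ceil(log2(n)) + 1 levels.
log2(42) = 5.3923
ceil(5.3923) = 6
levels = 6 + 1 = 7

7


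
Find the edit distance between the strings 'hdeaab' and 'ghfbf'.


Building DP table for s1='hdeaab' (len 6) and s2='ghfbf' (len 5):
       g  h  f  b  f
    0  1  2  3  4  5
  h 1  1  1  2  3  4
  d 2  2  2  2  3  4
  e 3  3  3  3  3  4
  a 4  4  4  4  4  4
  a 5  5  5  5  5  5
  b 6  6  6  6  5  6
Edit distance = dp[6][5] = 6

6


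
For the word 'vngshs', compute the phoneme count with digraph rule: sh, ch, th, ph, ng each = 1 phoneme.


Parsing 'vngshs' greedily, digraphs first:
  'v' -> consonant phoneme (phonemes so far: 1)
  'ng' -> digraph (1 consonant phoneme) (phonemes so far: 2)
  'sh' -> digraph (1 consonant phoneme) (phonemes so far: 3)
  's' -> consonant phoneme (phonemes so far: 4)
Total phonemes: 4

4


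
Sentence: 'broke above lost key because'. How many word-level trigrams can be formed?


Word trigrams from [5] words:
  Trigram 1: (broke above lost)
  Trigram 2: (above lost key)
  Trigram 3: (lost key because)
Total word trigrams: 5 - 2 = 3

3


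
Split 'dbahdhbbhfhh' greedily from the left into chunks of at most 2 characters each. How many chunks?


'dbahdhbbhfhh' has 12 characters.
Chunking with max size 2:
  Chunk 1: 'db' (positions 0-1)
  Chunk 2: 'ah' (positions 2-3)
  Chunk 3: 'dh' (positions 4-5)
  Chunk 4: 'bb' (positions 6-7)
  Chunk 5: 'hf' (positions 8-9)
  Chunk 6: 'hh' (positions 10-11)
Total chunks: ceil(12 / 2) = 6

6


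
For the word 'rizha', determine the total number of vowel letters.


Scanning each character of 'rizha':
  Position 1: 'r' -> consonant (running count: 0)
  Position 2: 'i' -> vowel (running count: 1)
  Position 3: 'z' -> consonant (running count: 1)
  Position 4: 'h' -> consonant (running count: 1)
  Position 5: 'a' -> vowel (running count: 2)
Total vowels: 2

2


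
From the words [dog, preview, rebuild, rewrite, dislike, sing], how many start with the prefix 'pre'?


Checking each word for prefix 'pre':
  'dog' -> no (count: 0)
  'preview' -> YES, starts with 'pre' (count: 1)
  'rebuild' -> no (count: 1)
  'rewrite' -> no (count: 1)
  'dislike' -> no (count: 1)
  'sing' -> no (count: 1)
Total with prefix 'pre': 1

1


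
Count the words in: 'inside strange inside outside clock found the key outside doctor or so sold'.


Counting words by splitting on spaces:
  Word 1: 'inside'
  Word 2: 'strange'
  Word 3: 'inside'
  Word 4: 'outside'
  Word 5: 'clock'
  Word 6: 'found'
  Word 7: 'the'
  Word 8: 'key'
  Word 9: 'outside'
  Word 10: 'doctor'
  Word 11: 'or'
  Word 12: 'so'
  Word 13: 'sold'
Total words: 13

13


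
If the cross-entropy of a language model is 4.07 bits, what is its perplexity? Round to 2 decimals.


Perplexity formula: PP = 2^H
H = 4.07
PP = 2^4.07
Decompose: 2^4.07 = 2^4 * 2^0.07
2^4 = 16, 2^0.07 ~ 1.0497167
PP ~ 16 * 1.0497167 = 16.7954672
Rounded to 2 decimals: 16.80

16.80


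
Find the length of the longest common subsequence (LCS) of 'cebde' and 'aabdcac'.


DP table for LCS of 'cebde' and 'aabdcac':
       a  a  b  d  c  a  c
    0  0  0  0  0  0  0  0
  c 0  0  0  0  0  1  1  1
  e 0  0  0  0  0  1  1  1
  b 0  0  0  1  1  1  1  1
  d 0  0  0  1  2  2  2  2
  e 0  0  0  1  2  2  2  2
LCS: 'bd'
LCS length = 2

2
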